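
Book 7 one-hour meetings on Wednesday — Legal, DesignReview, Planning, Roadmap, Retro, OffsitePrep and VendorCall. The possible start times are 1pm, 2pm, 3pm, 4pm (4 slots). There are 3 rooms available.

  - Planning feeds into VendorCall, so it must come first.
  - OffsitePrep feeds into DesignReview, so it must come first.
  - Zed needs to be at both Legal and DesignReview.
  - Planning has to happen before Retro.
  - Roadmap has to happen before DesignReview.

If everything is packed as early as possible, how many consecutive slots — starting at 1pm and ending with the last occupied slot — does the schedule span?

The precedence chain requires at least 2 distinct slots.
With at most 3 per slot and 7 meetings, at least 3 slots are needed.
3 works (last occupied slot: 3pm): for example Legal=3pm; VendorCall=2pm; DesignReview=2pm; Planning=1pm; Roadmap=1pm; Retro=2pm; OffsitePrep=1pm.

3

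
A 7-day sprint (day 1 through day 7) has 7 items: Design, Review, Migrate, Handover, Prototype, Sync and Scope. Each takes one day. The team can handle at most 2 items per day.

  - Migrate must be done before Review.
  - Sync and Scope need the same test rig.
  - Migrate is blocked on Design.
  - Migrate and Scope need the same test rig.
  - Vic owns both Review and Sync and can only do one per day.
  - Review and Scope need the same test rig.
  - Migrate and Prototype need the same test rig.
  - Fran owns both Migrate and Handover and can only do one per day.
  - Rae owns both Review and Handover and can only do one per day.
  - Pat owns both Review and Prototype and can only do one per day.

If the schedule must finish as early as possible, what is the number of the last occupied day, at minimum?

day 4

The precedence chain requires at least 3 distinct days.
With at most 2 per day and 7 tasks, at least 4 days are needed.
4 works (last occupied day: day 4): for example Migrate=day 2, Sync=day 2, Design=day 1, Review=day 3, Prototype=day 4, Scope=day 4, Handover=day 1.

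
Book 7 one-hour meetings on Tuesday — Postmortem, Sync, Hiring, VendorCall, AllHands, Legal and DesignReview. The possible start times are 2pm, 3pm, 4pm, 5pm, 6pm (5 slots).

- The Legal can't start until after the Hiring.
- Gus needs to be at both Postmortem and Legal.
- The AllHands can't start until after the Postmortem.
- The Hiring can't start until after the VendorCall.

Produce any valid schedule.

Sync in 2pm, Hiring in 3pm, Postmortem in 2pm, DesignReview in 2pm, VendorCall in 2pm, Legal in 4pm, AllHands in 3pm

Checking: VendorCall(2pm) before Hiring(3pm); Hiring(3pm) before Legal(4pm); Postmortem(2pm) before AllHands(3pm); Postmortem(2pm) != Legal(4pm).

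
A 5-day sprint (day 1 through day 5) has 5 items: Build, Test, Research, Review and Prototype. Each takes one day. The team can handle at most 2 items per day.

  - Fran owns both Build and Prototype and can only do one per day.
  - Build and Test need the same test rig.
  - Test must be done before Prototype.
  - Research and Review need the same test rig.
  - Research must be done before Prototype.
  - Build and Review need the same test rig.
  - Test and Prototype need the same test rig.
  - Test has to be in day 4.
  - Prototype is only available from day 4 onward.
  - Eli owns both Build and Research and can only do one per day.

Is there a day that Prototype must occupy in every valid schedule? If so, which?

day 5

Prototype's window is day 4–day 5.
Test is fixed at day 4, and Prototype can't share a day with Test.
So Prototype must be day 5.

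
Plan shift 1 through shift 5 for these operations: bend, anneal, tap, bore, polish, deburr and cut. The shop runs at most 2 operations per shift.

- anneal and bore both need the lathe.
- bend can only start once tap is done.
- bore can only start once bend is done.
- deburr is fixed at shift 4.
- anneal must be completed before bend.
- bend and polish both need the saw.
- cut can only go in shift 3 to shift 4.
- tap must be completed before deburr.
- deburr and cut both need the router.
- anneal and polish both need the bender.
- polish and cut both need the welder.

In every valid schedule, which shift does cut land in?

shift 3

cut's window is shift 3–shift 4.
deburr is fixed at shift 4, and cut can't share a shift with deburr.
So cut must be shift 3.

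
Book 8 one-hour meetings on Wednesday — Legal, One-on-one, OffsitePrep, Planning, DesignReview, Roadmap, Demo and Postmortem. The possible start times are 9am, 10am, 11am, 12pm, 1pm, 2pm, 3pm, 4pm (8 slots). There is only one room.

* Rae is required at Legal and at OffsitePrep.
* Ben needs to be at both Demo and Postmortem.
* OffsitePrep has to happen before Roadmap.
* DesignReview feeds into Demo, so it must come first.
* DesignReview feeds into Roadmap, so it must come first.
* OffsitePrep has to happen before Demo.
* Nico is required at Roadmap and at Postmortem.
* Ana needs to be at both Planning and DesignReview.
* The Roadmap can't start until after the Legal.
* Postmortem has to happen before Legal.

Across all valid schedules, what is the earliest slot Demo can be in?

11am

Precedence pushes Demo to at least 10am.
Demo at 11am is achievable: OffsitePrep=9am; Planning=4pm; Postmortem=12pm; Roadmap=2pm; One-on-one=3pm; DesignReview=10am; Legal=1pm; Demo=11am.
Nothing earlier works — the conflict and capacity constraints rule out every slot before 11am.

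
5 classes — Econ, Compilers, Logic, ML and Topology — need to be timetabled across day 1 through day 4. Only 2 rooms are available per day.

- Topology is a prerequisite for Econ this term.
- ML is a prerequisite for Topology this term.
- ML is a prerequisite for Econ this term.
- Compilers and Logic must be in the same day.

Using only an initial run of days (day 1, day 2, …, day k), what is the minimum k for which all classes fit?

The precedence chain requires at least 3 distinct days.
With at most 2 per day and 5 classes, at least 3 days are needed.
Could 3 days be enough, i.e. nothing placed later than day 3? First, Topology must come after ML (at day 1 or later) → {day 2, day 3}; ML must come before Topology (at day 3 or earlier) → {day 1, day 2}; Econ must come after ML (at day 1 or later) → {day 2, day 3}; Econ must come after Topology (at day 2 or later) → {day 3}; Topology must come before Econ (at day 3 or earlier) → {day 2}; ML must come before Topology (at day 2 or earlier) → {day 1}. Compilers could then only be at {day 1, day 2, day 3}; try each:
- suppose Compilers is at day 1; Logic must be in the same day as Compilers (in {day 1}) → {day 1}; that puts Compilers, Logic and ML all in day 1 — more than 2 per day.
- suppose Compilers is at day 2; Logic must be in the same day as Compilers (in {day 2}) → {day 2}; that puts Compilers, Logic and Topology all in day 2 — more than 2 per day.
- suppose Compilers is at day 3; Logic must be in the same day as Compilers (in {day 3}) → {day 3}; that puts Econ, Compilers and Logic all in day 3 — more than 2 per day.
Every option fails, so 3 days is not enough.
4 works (last occupied day: day 4): for example Topology in day 2, Logic in day 4, Compilers in day 4, Econ in day 3, ML in day 1.

4 days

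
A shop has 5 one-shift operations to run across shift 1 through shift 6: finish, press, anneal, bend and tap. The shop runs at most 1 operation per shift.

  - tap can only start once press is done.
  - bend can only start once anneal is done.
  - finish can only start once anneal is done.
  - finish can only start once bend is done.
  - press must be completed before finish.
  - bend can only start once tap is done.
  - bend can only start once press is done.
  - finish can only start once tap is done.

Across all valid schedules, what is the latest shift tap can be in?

shift 4

Precedence pushes tap to at least shift 2; downstream work caps tap at shift 4.
tap at shift 4 is achievable: tap in shift 4, finish in shift 6, press in shift 1, anneal in shift 2, bend in shift 5.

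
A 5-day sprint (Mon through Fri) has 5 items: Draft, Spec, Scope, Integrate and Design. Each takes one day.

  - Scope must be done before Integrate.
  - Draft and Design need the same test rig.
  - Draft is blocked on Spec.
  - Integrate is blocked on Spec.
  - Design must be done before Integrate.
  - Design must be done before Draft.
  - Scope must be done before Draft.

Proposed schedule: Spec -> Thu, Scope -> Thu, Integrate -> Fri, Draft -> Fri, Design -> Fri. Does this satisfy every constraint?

No — it violates: Draft and Design need the same test rig

Draft and Design need the same test rig — violated.
Scope must be done before Integrate — holds.
Scope must be done before Draft — holds.
Draft is blocked on Spec — holds.
Design must be done before Integrate — violated.
Design must be done before Draft — violated.
Integrate is blocked on Spec — holds.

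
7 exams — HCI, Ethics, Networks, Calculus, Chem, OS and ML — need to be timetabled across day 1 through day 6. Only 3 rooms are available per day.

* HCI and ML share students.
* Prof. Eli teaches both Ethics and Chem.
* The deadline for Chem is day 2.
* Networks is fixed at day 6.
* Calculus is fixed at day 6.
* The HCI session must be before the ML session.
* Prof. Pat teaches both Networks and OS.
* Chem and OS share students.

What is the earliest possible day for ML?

day 2

Precedence pushes ML to at least day 2.
ML at day 2 is achievable: Calculus -> day 6; ML -> day 2; Chem -> day 1; OS -> day 2; Ethics -> day 2; Networks -> day 6; HCI -> day 1.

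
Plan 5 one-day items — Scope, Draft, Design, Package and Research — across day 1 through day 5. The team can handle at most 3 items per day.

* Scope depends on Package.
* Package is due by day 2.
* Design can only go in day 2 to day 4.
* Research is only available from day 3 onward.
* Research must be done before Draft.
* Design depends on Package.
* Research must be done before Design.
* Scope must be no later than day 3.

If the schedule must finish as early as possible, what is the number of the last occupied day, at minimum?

The precedence chain requires at least 2 distinct days.
With at most 3 per day and 5 work items, at least 2 days are needed.
Propagating the time windows through the other constraints, Draft can't land before day 4, so the schedule must run through at least day 4.
4 works (last occupied day: day 4): for example Scope -> day 2; Research -> day 3; Package -> day 1; Design -> day 4; Draft -> day 4.

day 4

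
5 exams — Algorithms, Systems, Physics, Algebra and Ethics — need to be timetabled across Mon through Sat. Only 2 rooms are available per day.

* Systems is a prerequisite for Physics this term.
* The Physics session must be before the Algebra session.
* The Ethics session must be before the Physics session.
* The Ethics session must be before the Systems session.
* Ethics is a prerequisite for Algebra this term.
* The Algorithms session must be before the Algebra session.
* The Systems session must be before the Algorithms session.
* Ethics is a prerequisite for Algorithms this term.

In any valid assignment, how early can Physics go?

Precedence pushes Physics to at least Wed; downstream work caps Physics at Fri.
Physics at Wed is achievable: Physics in Wed; Systems in Tue; Algebra in Thu; Algorithms in Wed; Ethics in Mon.

Wed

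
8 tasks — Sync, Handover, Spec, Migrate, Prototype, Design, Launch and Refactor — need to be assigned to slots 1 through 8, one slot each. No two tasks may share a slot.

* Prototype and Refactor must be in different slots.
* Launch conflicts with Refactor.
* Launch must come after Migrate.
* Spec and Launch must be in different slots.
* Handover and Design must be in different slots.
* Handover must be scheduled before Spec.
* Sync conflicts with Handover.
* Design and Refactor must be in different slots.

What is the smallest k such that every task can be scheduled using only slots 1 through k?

8

The precedence chain requires at least 2 distinct slots.
With at most 1 per slot and 8 tasks, at least 8 slots are needed.
8 works (last occupied slot: 8): for example Migrate in 3; Refactor in 8; Design in 7; Spec in 2; Prototype in 6; Launch in 4; Sync in 5; Handover in 1.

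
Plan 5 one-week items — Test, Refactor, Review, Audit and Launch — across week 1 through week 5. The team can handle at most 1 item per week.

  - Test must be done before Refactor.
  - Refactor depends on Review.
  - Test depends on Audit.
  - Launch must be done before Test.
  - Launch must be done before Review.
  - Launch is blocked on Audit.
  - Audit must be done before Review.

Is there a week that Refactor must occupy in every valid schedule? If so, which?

Precedence pushes Refactor to at least week 4.
So Refactor is pinned to week 5.

week 5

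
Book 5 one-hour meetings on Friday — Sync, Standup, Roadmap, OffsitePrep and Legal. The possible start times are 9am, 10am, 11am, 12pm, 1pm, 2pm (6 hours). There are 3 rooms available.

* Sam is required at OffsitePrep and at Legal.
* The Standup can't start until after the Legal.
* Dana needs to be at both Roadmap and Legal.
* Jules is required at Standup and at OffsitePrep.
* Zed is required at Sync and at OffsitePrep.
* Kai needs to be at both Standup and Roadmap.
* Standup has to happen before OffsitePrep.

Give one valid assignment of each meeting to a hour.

Legal -> 9am, Roadmap -> 11am, Sync -> 9am, OffsitePrep -> 11am, Standup -> 10am

Checking: Legal(9am) before Standup(10am); Standup(10am) before OffsitePrep(11am); Roadmap(11am) != Legal(9am); Standup(10am) != Roadmap(11am); Standup(10am) != OffsitePrep(11am); OffsitePrep(11am) != Legal(9am); Sync(9am) != OffsitePrep(11am); max 2 per hour (cap 3).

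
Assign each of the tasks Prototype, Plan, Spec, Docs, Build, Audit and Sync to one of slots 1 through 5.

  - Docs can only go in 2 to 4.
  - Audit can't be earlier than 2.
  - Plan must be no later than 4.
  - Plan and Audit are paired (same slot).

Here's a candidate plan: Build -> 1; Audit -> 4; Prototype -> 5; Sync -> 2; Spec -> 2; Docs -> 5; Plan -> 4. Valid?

No — it violates: Docs can only go in 2 to 4

Plan and Audit are paired (same slot) — holds.
Plan must be no later than 4 — holds.
Audit can't be earlier than 2 — holds.
Docs can only go in 2 to 4 — violated.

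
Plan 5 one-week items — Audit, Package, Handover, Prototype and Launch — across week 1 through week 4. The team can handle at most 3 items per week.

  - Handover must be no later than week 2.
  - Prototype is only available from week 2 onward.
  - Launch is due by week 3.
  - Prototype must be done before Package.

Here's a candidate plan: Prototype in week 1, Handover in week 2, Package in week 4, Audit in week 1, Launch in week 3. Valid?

The team can handle at most 3 items per week — holds.
Launch is due by week 3 — holds.
Handover must be no later than week 2 — holds.
Prototype must be done before Package — holds.
Prototype is only available from week 2 onward — violated.

No. Prototype is only available from week 2 onward is not satisfied.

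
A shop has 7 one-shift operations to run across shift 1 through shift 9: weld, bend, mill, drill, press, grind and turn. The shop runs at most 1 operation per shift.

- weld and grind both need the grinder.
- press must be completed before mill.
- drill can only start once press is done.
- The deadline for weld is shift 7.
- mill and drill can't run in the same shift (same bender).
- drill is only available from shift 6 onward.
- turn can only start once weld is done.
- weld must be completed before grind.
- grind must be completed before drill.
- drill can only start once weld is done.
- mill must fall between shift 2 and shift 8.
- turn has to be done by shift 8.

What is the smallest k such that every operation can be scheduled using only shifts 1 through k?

The precedence chain requires at least 3 distinct shifts.
With at most 1 per shift and 7 operations, at least 7 shifts are needed.
drill can't be placed before shift 6, so the schedule must run through at least shift 6.
7 works (last occupied shift: shift 7): for example drill=shift 6, grind=shift 4, weld=shift 3, turn=shift 5, press=shift 1, mill=shift 2, bend=shift 7.

7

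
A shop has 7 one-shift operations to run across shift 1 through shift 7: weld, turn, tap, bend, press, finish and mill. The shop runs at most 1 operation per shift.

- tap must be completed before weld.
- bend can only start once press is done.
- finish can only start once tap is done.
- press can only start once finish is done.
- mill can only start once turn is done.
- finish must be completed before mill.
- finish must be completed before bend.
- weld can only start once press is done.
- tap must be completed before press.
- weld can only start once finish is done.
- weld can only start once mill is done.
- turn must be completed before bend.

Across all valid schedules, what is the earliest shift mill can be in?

Precedence pushes mill to at least shift 3; downstream work caps mill at shift 6.
mill at shift 4 is achievable: weld=shift 6; turn=shift 3; tap=shift 1; bend=shift 7; press=shift 5; finish=shift 2; mill=shift 4.
Nothing earlier works — the capacity limit rule out every shift before shift 4.

shift 4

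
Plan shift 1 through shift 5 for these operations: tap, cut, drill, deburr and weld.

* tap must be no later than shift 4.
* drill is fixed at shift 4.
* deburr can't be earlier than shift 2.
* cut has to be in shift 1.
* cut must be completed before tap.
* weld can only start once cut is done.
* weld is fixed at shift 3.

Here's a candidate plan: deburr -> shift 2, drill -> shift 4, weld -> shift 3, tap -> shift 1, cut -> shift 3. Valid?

Invalid. cut must be completed before tap.

weld can only start once cut is done — violated.
tap must be no later than shift 4 — holds.
cut has to be in shift 1 — violated.
weld is fixed at shift 3 — holds.
deburr can't be earlier than shift 2 — holds.
cut must be completed before tap — violated.
drill is fixed at shift 4 — holds.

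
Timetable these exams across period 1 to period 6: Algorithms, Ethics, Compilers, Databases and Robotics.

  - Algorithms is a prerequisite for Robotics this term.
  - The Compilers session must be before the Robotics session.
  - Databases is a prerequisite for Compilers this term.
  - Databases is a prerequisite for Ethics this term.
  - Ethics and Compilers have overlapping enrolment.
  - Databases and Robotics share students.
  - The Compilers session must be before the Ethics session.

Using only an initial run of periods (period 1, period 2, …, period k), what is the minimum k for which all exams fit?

3 periods

The precedence chain requires at least 3 distinct periods.
3 works (last occupied period: period 3): for example Robotics in period 3; Algorithms in period 1; Databases in period 1; Ethics in period 3; Compilers in period 2.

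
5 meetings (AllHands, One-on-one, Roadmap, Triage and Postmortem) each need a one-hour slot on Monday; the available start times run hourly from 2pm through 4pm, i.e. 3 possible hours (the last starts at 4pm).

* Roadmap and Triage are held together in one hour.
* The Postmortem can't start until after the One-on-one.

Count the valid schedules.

27

Splitting on AllHands: it can be 2pm (9), 3pm (9), 4pm (9). Listing each branch's schedules as (One-on-one, Roadmap, Triage, Postmortem):
AllHands=2pm: (2pm,2pm,2pm,3pm) (2pm,2pm,2pm,4pm) (2pm,3pm,3pm,3pm) (2pm,3pm,3pm,4pm) (2pm,4pm,4pm,3pm) (2pm,4pm,4pm,4pm) (3pm,2pm,2pm,4pm) (3pm,3pm,3pm,4pm) (3pm,4pm,4pm,4pm) — 9.
AllHands=3pm: (2pm,2pm,2pm,3pm) (2pm,2pm,2pm,4pm) (2pm,3pm,3pm,3pm) (2pm,3pm,3pm,4pm) (2pm,4pm,4pm,3pm) (2pm,4pm,4pm,4pm) (3pm,2pm,2pm,4pm) (3pm,3pm,3pm,4pm) (3pm,4pm,4pm,4pm) — 9.
AllHands=4pm: (2pm,2pm,2pm,3pm) (2pm,2pm,2pm,4pm) (2pm,3pm,3pm,3pm) (2pm,3pm,3pm,4pm) (2pm,4pm,4pm,3pm) (2pm,4pm,4pm,4pm) (3pm,2pm,2pm,4pm) (3pm,3pm,3pm,4pm) (3pm,4pm,4pm,4pm) — 9.
Summing: 9 + 9 + 9 = 27.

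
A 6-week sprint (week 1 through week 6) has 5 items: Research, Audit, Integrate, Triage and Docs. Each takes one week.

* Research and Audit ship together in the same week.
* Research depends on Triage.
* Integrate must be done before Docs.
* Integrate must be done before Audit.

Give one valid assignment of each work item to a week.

Docs -> week 2; Research -> week 2; Audit -> week 2; Integrate -> week 1; Triage -> week 1

Checking: Triage(week 1) before Research(week 2); Integrate(week 1) before Docs(week 2); Integrate(week 1) before Audit(week 2); Research = Audit = week 2.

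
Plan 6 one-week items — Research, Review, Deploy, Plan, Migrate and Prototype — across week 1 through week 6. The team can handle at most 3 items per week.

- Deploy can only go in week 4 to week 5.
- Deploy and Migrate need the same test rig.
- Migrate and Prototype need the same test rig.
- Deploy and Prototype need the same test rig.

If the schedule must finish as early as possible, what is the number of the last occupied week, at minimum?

With at most 3 per week and 6 tasks, at least 2 weeks are needed.
Deploy can't be placed before week 4, so the schedule must run through at least week 4.
4 works (last occupied week: week 4): for example Plan=week 1; Review=week 1; Research=week 1; Deploy=week 4; Prototype=week 3; Migrate=week 2.

4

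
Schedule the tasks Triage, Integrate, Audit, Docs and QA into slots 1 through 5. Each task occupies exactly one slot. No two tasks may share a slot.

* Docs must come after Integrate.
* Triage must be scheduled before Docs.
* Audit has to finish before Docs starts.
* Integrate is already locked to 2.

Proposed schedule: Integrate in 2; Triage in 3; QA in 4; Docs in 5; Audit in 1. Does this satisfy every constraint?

Triage must be scheduled before Docs — holds.
Integrate is already locked to 2 — holds.
Docs must come after Integrate — holds.
Audit has to finish before Docs starts — holds.
No two tasks may share a slot — holds.

Yes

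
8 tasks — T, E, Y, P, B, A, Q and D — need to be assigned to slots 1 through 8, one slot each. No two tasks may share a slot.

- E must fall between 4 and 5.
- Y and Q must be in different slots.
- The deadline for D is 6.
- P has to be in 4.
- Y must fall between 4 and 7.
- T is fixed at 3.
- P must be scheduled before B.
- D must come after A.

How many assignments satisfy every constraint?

6

Splitting on Y: it can be 6 (2), 7 (4). Listing each branch's schedules as (T, E, P, B, A, Q, D):
Y=6: (3,5,4,7,1,8,2) (3,5,4,8,1,7,2) — 2.
Y=7: (3,5,4,6,1,8,2) (3,5,4,8,1,2,6) (3,5,4,8,1,6,2) (3,5,4,8,2,1,6) — 4.
Summing: 2 + 4 = 6.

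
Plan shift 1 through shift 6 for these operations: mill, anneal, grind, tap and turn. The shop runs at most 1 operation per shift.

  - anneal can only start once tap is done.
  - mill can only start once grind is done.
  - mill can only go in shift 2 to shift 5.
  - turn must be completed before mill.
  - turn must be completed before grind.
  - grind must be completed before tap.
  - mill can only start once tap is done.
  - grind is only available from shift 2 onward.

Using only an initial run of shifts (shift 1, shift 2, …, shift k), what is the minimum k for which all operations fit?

The precedence chain requires at least 4 distinct shifts.
With at most 1 per shift and 5 operations, at least 5 shifts are needed.
5 works (last occupied shift: shift 5): for example tap in shift 3; turn in shift 1; grind in shift 2; mill in shift 4; anneal in shift 5.

5 shifts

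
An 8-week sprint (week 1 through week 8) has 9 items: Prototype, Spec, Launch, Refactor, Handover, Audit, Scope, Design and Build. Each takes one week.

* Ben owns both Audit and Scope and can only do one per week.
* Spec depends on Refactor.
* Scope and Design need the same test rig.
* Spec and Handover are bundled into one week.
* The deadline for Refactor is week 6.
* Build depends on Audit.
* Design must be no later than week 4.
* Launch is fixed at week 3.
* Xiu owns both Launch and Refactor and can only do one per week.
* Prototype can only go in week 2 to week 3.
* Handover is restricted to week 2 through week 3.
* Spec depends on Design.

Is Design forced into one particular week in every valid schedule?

No

Design can be week 1 (e.g. Scope -> week 2, Audit -> week 1, Spec -> week 2, Prototype -> week 2, Build -> week 2, Design -> week 1, Refactor -> week 1, Launch -> week 3, Handover -> week 2) or week 2 (e.g. Handover in week 3, Scope in week 3, Design in week 2, Refactor in week 1, Spec in week 3, Prototype in week 2, Build in week 2, Launch in week 3, Audit in week 1).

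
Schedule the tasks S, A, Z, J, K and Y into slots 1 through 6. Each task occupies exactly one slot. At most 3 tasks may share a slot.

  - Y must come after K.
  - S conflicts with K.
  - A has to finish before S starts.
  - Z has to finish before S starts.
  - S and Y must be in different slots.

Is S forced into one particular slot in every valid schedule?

No

S can be 2 (e.g. J in 2; K in 1; S in 2; A in 1; Y in 3; Z in 1) or 3 (e.g. A in 1, J in 2, K in 1, Y in 2, Z in 1, S in 3).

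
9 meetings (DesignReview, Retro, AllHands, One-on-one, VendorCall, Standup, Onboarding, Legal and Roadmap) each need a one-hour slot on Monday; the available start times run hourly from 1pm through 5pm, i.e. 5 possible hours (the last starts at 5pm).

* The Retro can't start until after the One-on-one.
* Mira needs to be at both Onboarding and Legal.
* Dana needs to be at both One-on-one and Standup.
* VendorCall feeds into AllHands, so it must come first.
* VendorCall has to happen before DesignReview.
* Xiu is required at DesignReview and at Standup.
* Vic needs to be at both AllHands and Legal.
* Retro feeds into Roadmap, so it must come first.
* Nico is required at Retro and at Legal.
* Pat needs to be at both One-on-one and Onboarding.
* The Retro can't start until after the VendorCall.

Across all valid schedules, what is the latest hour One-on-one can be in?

Downstream work caps One-on-one at 3pm.
One-on-one at 3pm is achievable: VendorCall=1pm, Legal=3pm, AllHands=2pm, Onboarding=1pm, One-on-one=3pm, Standup=1pm, Retro=4pm, Roadmap=5pm, DesignReview=2pm.

3pm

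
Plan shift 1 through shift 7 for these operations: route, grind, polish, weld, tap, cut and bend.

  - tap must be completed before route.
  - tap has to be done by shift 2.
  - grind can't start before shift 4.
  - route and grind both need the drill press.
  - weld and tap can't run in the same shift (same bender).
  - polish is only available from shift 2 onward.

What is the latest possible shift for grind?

shift 7

Grind is available from shift 4.
grind at shift 7 is achievable: cut -> shift 1, grind -> shift 7, polish -> shift 2, route -> shift 2, bend -> shift 1, tap -> shift 1, weld -> shift 2.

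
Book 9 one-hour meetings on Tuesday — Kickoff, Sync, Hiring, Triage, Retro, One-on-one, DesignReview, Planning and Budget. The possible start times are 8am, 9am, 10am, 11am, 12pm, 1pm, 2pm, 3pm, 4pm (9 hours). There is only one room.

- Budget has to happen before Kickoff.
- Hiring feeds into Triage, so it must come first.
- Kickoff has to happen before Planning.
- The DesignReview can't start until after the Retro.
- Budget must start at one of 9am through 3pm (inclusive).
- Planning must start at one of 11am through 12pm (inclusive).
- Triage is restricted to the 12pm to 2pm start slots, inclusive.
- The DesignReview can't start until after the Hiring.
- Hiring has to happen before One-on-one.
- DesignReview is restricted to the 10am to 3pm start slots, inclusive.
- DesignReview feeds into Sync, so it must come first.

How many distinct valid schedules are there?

60

Splitting on Kickoff: it can be 10am (32), 11am (28). Listing each branch's schedules as (Sync, Hiring, Triage, Retro, One-on-one, DesignReview, Planning, Budget):
Kickoff=10am: (3pm,8am,12pm,1pm,4pm,2pm,11am,9am) (3pm,8am,1pm,11am,4pm,2pm,12pm,9am) (3pm,8am,1pm,12pm,4pm,2pm,11am,9am) (3pm,8am,2pm,11am,4pm,1pm,12pm,9am) (3pm,8am,2pm,12pm,4pm,1pm,11am,9am) (3pm,11am,1pm,8am,4pm,2pm,12pm,9am) (3pm,11am,2pm,8am,4pm,1pm,12pm,9am) (3pm,12pm,1pm,8am,4pm,2pm,11am,9am) (3pm,12pm,2pm,8am,4pm,1pm,11am,9am) (4pm,8am,12pm,1pm,2pm,3pm,11am,9am) (4pm,8am,12pm,1pm,3pm,2pm,11am,9am) (4pm,8am,12pm,2pm,1pm,3pm,11am,9am) (4pm,8am,1pm,11am,2pm,3pm,12pm,9am) (4pm,8am,1pm,11am,3pm,2pm,12pm,9am) (4pm,8am,1pm,12pm,2pm,3pm,11am,9am) (4pm,8am,1pm,12pm,3pm,2pm,11am,9am) (4pm,8am,1pm,2pm,11am,3pm,12pm,9am) (4pm,8am,1pm,2pm,12pm,3pm,11am,9am) (4pm,8am,2pm,11am,1pm,3pm,12pm,9am) (4pm,8am,2pm,11am,3pm,1pm,12pm,9am) (4pm,8am,2pm,12pm,1pm,3pm,11am,9am) (4pm,8am,2pm,12pm,3pm,1pm,11am,9am) (4pm,8am,2pm,1pm,11am,3pm,12pm,9am) (4pm,8am,2pm,1pm,12pm,3pm,11am,9am) (4pm,11am,1pm,8am,2pm,3pm,12pm,9am) (4pm,11am,1pm,8am,3pm,2pm,12pm,9am) (4pm,11am,2pm,8am,1pm,3pm,12pm,9am) (4pm,11am,2pm,8am,3pm,1pm,12pm,9am) (4pm,12pm,1pm,8am,2pm,3pm,11am,9am) (4pm,12pm,1pm,8am,3pm,2pm,11am,9am) (4pm,12pm,2pm,8am,1pm,3pm,11am,9am) (4pm,12pm,2pm,8am,3pm,1pm,11am,9am) — 32.
Kickoff=11am: (3pm,8am,1pm,9am,4pm,2pm,12pm,10am) (3pm,8am,1pm,10am,4pm,2pm,12pm,9am) (3pm,8am,2pm,9am,4pm,1pm,12pm,10am) (3pm,8am,2pm,10am,4pm,1pm,12pm,9am) (3pm,9am,1pm,8am,4pm,2pm,12pm,10am) (3pm,9am,2pm,8am,4pm,1pm,12pm,10am) (3pm,10am,1pm,8am,4pm,2pm,12pm,9am) (3pm,10am,2pm,8am,4pm,1pm,12pm,9am) (4pm,8am,1pm,9am,2pm,3pm,12pm,10am) (4pm,8am,1pm,9am,3pm,2pm,12pm,10am) (4pm,8am,1pm,10am,2pm,3pm,12pm,9am) (4pm,8am,1pm,10am,3pm,2pm,12pm,9am) (4pm,8am,1pm,2pm,9am,3pm,12pm,10am) (4pm,8am,1pm,2pm,10am,3pm,12pm,9am) (4pm,8am,2pm,9am,1pm,3pm,12pm,10am) (4pm,8am,2pm,9am,3pm,1pm,12pm,10am) (4pm,8am,2pm,10am,1pm,3pm,12pm,9am) (4pm,8am,2pm,10am,3pm,1pm,12pm,9am) (4pm,8am,2pm,1pm,9am,3pm,12pm,10am) (4pm,8am,2pm,1pm,10am,3pm,12pm,9am) (4pm,9am,1pm,8am,2pm,3pm,12pm,10am) (4pm,9am,1pm,8am,3pm,2pm,12pm,10am) (4pm,9am,2pm,8am,1pm,3pm,12pm,10am) (4pm,9am,2pm,8am,3pm,1pm,12pm,10am) (4pm,10am,1pm,8am,2pm,3pm,12pm,9am) (4pm,10am,1pm,8am,3pm,2pm,12pm,9am) (4pm,10am,2pm,8am,1pm,3pm,12pm,9am) (4pm,10am,2pm,8am,3pm,1pm,12pm,9am) — 28.
Summing: 32 + 28 = 60.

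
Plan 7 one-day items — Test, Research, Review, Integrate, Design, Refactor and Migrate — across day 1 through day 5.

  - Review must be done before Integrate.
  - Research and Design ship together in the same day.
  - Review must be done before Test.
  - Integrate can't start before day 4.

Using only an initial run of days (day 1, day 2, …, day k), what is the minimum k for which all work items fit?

The precedence chain requires at least 2 distinct days.
Integrate can't be placed before day 4, so the schedule must run through at least day 4.
4 works (last occupied day: day 4): for example Migrate -> day 1, Design -> day 1, Integrate -> day 4, Review -> day 1, Refactor -> day 1, Test -> day 2, Research -> day 1.

4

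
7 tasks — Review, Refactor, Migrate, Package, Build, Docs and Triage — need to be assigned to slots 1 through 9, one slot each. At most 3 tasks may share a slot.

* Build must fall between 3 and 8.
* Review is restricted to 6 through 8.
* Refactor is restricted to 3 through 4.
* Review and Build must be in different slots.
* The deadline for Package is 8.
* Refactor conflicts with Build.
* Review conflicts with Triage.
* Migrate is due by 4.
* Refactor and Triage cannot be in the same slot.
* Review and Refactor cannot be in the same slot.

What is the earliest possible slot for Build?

Build is available from 3; Build's own window allows nothing later than 8.
Build at 3 is achievable: Build -> 3, Migrate -> 1, Review -> 6, Refactor -> 4, Docs -> 1, Package -> 1, Triage -> 2.

3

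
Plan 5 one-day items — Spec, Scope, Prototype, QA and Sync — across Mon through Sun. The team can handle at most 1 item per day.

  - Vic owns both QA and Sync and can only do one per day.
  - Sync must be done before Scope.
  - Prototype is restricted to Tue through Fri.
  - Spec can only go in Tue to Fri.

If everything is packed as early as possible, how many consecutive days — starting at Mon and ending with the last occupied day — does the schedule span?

The precedence chain requires at least 2 distinct days.
With at most 1 per day and 5 work items, at least 5 days are needed.
5 works (last occupied day: Fri): for example Sync in Mon; Scope in Thu; Prototype in Wed; QA in Fri; Spec in Tue.

5 days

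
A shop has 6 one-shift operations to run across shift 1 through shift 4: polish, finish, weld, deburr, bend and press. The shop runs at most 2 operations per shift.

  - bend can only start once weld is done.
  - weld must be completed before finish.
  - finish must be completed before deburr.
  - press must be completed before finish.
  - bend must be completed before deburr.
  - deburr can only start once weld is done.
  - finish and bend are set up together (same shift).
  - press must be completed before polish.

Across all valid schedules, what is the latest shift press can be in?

shift 2

Downstream work caps press at shift 2.
press at shift 2 is achievable: finish=shift 3; press=shift 2; deburr=shift 4; polish=shift 4; weld=shift 1; bend=shift 3.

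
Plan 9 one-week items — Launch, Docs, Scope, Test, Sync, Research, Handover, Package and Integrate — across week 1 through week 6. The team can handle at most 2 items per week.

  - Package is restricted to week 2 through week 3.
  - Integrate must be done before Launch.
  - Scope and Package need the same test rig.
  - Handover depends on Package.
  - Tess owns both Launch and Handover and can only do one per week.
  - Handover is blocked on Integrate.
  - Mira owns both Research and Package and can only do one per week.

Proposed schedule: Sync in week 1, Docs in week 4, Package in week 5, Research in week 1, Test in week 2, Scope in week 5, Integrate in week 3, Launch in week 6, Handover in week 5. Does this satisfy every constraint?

Mira owns both Research and Package and can only do one per week — holds.
Tess owns both Launch and Handover and can only do one per week — holds.
The team can handle at most 2 items per week — violated.
Scope and Package need the same test rig — violated.
Integrate must be done before Launch — holds.
Handover is blocked on Integrate — holds.
Handover depends on Package — violated.
Package is restricted to week 2 through week 3 — violated.

No — it violates: Scope and Package need the same test rig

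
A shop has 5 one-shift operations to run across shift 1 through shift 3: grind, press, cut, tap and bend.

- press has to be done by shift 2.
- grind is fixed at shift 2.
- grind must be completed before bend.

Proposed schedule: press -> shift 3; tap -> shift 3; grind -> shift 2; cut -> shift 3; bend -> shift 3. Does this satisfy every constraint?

No. press has to be done by shift 2 is not satisfied.

press has to be done by shift 2 — violated.
grind must be completed before bend — holds.
grind is fixed at shift 2 — holds.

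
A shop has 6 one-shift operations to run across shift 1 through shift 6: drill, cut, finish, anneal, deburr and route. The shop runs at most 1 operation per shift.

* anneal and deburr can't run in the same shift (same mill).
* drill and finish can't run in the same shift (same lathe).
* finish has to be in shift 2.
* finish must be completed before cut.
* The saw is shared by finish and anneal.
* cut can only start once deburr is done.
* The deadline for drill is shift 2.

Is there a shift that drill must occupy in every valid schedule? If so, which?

shift 1

drill's window is shift 1–shift 2.
finish is fixed at shift 2, and drill can't share a shift with finish.
So drill must be shift 1.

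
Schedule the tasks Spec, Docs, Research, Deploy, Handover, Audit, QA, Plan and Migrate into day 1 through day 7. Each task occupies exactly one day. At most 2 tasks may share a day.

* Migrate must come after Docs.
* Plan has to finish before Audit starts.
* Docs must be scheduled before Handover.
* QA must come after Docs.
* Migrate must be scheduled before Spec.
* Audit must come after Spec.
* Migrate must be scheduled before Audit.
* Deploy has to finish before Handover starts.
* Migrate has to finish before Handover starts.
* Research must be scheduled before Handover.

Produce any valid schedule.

QA=day 4, Handover=day 3, Migrate=day 2, Research=day 1, Plan=day 4, Spec=day 3, Docs=day 1, Deploy=day 2, Audit=day 5

Checking: Migrate(day 2) before Spec(day 3); Research(day 1) before Handover(day 3); Migrate(day 2) before Audit(day 5); Spec(day 3) before Audit(day 5); Migrate(day 2) before Handover(day 3); Deploy(day 2) before Handover(day 3); Docs(day 1) before QA(day 4); Plan(day 4) before Audit(day 5); Docs(day 1) before Migrate(day 2); Docs(day 1) before Handover(day 3); max 2 per day (cap 2).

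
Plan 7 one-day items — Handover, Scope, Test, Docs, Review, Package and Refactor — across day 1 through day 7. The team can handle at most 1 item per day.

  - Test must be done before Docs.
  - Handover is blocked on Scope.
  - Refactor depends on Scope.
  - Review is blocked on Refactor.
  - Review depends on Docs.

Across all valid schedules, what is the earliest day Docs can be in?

Precedence pushes Docs to at least day 2; downstream work caps Docs at day 6.
Docs at day 2 is achievable: Refactor -> day 4; Package -> day 7; Review -> day 5; Handover -> day 6; Scope -> day 3; Test -> day 1; Docs -> day 2.

day 2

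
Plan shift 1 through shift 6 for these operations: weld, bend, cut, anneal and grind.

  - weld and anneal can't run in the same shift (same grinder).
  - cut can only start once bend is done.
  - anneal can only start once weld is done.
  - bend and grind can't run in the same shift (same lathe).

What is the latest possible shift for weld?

shift 5

Downstream work caps weld at shift 5.
weld at shift 5 is achievable: cut -> shift 2, grind -> shift 2, weld -> shift 5, bend -> shift 1, anneal -> shift 6.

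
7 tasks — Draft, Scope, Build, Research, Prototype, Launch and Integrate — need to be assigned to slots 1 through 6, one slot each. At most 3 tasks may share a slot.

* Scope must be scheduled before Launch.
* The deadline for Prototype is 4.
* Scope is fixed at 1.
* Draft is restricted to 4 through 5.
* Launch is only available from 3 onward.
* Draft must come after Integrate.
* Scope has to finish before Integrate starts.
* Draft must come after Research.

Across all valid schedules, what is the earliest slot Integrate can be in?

2

Precedence pushes Integrate to at least 2; downstream work caps Integrate at 4.
Integrate at 2 is achievable: Draft=4; Integrate=2; Build=2; Launch=3; Prototype=1; Research=1; Scope=1.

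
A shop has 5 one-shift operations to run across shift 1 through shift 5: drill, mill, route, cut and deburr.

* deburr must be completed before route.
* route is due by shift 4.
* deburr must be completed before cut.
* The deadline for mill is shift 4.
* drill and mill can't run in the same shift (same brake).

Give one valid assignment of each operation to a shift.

drill=shift 2; route=shift 2; deburr=shift 1; mill=shift 1; cut=shift 2

Checking: deburr(shift 1) before cut(shift 2); deburr(shift 1) before route(shift 2); drill(shift 2) != mill(shift 1); route=shift 2 in [shift 1,shift 4]; mill=shift 1 in [shift 1,shift 4].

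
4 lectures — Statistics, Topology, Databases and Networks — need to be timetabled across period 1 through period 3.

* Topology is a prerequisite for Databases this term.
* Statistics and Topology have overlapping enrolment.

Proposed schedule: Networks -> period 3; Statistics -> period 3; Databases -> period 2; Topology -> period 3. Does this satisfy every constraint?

Invalid. Topology is a prerequisite for Databases this term.

Topology is a prerequisite for Databases this term — violated.
Statistics and Topology have overlapping enrolment — violated.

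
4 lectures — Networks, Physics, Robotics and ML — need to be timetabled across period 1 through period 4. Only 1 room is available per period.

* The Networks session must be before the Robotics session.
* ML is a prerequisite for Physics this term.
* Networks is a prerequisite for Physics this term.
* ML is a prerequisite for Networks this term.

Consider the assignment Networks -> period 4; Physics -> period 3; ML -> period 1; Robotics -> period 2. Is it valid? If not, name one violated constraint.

ML is a prerequisite for Physics this term — holds.
Only 1 room is available per period — holds.
ML is a prerequisite for Networks this term — holds.
Networks is a prerequisite for Physics this term — violated.
The Networks session must be before the Robotics session — violated.

Invalid. The Networks session must be before the Robotics session.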